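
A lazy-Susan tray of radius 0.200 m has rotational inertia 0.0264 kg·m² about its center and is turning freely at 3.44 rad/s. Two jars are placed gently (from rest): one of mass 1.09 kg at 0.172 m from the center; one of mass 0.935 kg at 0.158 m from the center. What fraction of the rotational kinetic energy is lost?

fraction ≈ 0.678

The added mass arrives with no angular momentum about the center, and any external torque about the center is negligible, so the system's angular momentum is conserved.
Added inertia Σmr² = (1.09)(0.172)² + (0.935)(0.158)² = 0.05559 kg·m²; I_f = 0.02640 + 0.05559 = 0.08199 kg·m².
ω_f = I_p ω_i / I_f = (0.02640)(3.44) / 0.08199 = 1.108 rad/s.
KE_i = ½(0.02640)(3.440 rad/s)² = 0.1562 J; KE_f = ½(0.08199)(1.108)² = 0.05030 J.
Fraction lost = 0.6780.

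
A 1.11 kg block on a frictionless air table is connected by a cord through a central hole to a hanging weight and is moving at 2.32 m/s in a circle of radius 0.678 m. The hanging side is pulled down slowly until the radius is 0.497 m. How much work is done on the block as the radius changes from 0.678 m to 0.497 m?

W ≈ 2.57 J

The only horizontal force on the mass is along the cord (radial), so it exerts no torque about the hole and angular momentum m v r is conserved.
v₂ = v₁ r₁ / r₂ = (2.32)(0.678) / (0.497) = 3.165 m/s.
W = ΔKE = ½m(v₂² − v₁²) = 2.572 J.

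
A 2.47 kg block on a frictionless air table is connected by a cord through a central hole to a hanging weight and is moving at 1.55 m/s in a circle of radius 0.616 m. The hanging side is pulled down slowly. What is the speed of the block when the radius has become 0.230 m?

The only horizontal force on the mass is along the cord (radial), so it exerts no torque about the hole and angular momentum m v r is conserved.
v₂ = v₁ r₁ / r₂ = (1.55)(0.616) / (0.230) = 4.151 m/s.

v₂ ≈ 4.15 m/s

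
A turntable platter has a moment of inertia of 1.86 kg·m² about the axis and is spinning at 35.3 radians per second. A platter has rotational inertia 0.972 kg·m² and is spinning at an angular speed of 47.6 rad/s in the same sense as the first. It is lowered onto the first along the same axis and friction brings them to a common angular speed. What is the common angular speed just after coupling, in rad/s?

|ω_f| ≈ 39.5 rad/s

No external torque acts about the common axis, so total angular momentum is conserved.
Taking A's sense as positive: L = (1.860)(35.3) + (0.9720)(47.6) = 111.9 kg·m²·rad/s.
Combined I = 1.860 + 0.9720 = 2.832 kg·m².
ω_f = L / I = 111.9 / 2.832 = 39.52 rad/s.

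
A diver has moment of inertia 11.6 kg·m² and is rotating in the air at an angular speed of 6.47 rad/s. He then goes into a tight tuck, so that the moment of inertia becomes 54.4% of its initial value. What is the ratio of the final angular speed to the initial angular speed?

ω₂/ω₁ ≈ 1.84

With no external torque about the axis, L is conserved: I₁ω₁ = I₂ω₂.
I₂ = 0.544 × 11.6 = 6.310 kg·m².
ω₂/ω₁ = I₁/I₂ = 11.60 / 6.310 = 1.838.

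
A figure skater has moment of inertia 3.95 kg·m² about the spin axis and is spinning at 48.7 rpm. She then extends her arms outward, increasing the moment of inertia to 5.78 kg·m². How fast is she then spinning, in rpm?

ω₂ ≈ 33.3 rpm

No external torque acts about the spin axis, so angular momentum is conserved.
ω₂ = I₁ω₁ / I₂ = (3.950)(48.7 rpm) / (5.780) = 33.28 rpm.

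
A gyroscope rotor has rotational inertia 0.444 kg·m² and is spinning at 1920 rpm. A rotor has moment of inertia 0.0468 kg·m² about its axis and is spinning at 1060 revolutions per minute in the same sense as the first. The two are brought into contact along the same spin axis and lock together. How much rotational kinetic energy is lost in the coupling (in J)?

ΔKE lost ≈ 172 J

No external torque acts about the common axis, so total angular momentum is conserved.
Taking A's sense as positive: L = (0.4440)(1920) + (0.04680)(1060) = 902.1 kg·m²·rpm.
Combined I = 0.4440 + 0.04680 = 0.4908 kg·m².
ω_f = L / I = 902.1 / 0.4908 = 1838 rpm.
KE_i = ½ΣIω² = 9263 J; KE_f = ½(0.4908)(192.5)² = 9091 J.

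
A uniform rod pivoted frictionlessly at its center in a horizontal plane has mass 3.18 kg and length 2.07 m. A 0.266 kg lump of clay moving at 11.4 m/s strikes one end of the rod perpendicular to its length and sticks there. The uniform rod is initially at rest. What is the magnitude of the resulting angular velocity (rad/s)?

|ω_f| ≈ 2.21 rad/s

About the pivot the impulsive forces during the collision are internal, so angular momentum about that axis is conserved.
I_p = (1/12)(3.18)(2.07)² = 1.135 kg·m². Taking the sense of the lump of clay's angular momentum as positive, L_{lump} = m v R = (0.266)(11.4)(2.07/2) = 3.139 kg·m²/s.
L_i = 0 + 3.139 = 3.139 kg·m²/s.
After sticking, I_f = I_p + m R² = 1.135 + (0.266)(2.07/2)² = 1.420 kg·m².
ω_f = L_i / I_f = 3.139 / 1.420 = 2.210 rad/s.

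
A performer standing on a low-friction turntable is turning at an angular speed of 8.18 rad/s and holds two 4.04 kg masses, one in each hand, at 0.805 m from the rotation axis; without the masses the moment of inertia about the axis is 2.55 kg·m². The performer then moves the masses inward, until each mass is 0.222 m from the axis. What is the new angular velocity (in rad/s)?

ω₂ ≈ 21.6 rad/s

With no external torque about the axis, L is conserved: I₁ω₁ = I₂ω₂.
I₁ = 2.55 + 2(4.04)(0.805)² = 7.786 kg·m²; I₂ = 2.55 + 2(4.04)(0.222)² = 2.948 kg·m².
ω₂ = I₁ω₁ / I₂ = (7.786)(8.18 rad/s) / (2.948) = 21.60 rad/s.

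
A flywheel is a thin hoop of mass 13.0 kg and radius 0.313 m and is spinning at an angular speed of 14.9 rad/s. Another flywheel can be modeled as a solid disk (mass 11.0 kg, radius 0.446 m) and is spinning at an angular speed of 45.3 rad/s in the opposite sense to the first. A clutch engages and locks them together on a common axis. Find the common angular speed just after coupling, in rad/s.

|ω_f| ≈ 12.9 rad/s

The coupling torques are internal; angular momentum about the shared axis is conserved.
Moments of inertia: I_A = (13.0)(0.313)² = 1.274 kg·m²; I_B = ½(11.0)(0.446)² = 1.094 kg·m².
Taking A's sense as positive: L = (1.274)(14.9) − (1.094)(45.3) = -30.58 kg·m²·rad/s.
Combined I = 1.274 + 1.094 = 2.368 kg·m².
ω_f = L / I = -30.58 / 2.368 = -12.92 rad/s.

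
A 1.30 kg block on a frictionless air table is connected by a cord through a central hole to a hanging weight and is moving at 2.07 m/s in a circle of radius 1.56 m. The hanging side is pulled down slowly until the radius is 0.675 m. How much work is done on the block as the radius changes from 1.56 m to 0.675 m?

The only horizontal force on the mass is along the cord (radial), so it exerts no torque about the hole and angular momentum m v r is conserved.
v₂ = v₁ r₁ / r₂ = (2.07)(1.56) / (0.675) = 4.784 m/s.
W = ΔKE = ½m(v₂² − v₁²) = 12.09 J.

W ≈ 12.1 J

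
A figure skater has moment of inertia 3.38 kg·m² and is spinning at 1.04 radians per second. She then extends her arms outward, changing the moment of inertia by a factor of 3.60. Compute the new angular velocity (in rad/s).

ω₂ ≈ 0.289 rad/s

With no external torque about the axis, L is conserved: I₁ω₁ = I₂ω₂.
I₂ = 3.60 × 3.38 = 12.17 kg·m².
ω₂ = I₁ω₁ / I₂ = (3.380)(1.04 rad/s) / (12.17) = 0.2889 rad/s.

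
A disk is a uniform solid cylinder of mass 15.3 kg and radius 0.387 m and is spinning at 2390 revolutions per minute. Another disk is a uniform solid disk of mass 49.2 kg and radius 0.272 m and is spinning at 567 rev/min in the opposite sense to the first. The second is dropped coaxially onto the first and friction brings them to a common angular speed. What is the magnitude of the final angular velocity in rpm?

The coupling torques are internal; angular momentum about the shared axis is conserved.
Moments of inertia: I_A = ½(15.3)(0.387)² = 1.146 kg·m²; I_B = ½(49.2)(0.272)² = 1.820 kg·m².
Taking A's sense as positive: L = (1.146)(2390) − (1.820)(567) = 1706 kg·m²·rpm.
Combined I = 1.146 + 1.820 = 2.966 kg·m².
ω_f = L / I = 1706 / 2.966 = 575.4 rpm.

|ω_f| ≈ 575 rpm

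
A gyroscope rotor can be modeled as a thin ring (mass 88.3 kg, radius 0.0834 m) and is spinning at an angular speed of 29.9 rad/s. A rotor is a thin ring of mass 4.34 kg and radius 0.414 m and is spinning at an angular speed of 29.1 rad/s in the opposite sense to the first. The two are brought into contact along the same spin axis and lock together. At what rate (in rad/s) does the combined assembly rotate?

No external torque acts about the common axis, so total angular momentum is conserved.
Moments of inertia: I_A = (88.3)(0.0834)² = 0.6142 kg·m²; I_B = (4.34)(0.414)² = 0.7439 kg·m².
Taking A's sense as positive: L = (0.6142)(29.9) − (0.7439)(29.1) = -3.282 kg·m²·rad/s.
Combined I = 0.6142 + 0.7439 = 1.358 kg·m².
ω_f = L / I = -3.282 / 1.358 = -2.417 rad/s.

|ω_f| ≈ 2.42 rad/s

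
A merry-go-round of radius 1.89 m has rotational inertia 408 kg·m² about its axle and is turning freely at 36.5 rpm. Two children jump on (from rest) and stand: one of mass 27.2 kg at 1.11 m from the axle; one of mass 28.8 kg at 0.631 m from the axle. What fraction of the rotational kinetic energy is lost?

No external torque acts about the axle; L_before = L_after.
Added inertia Σmr² = (27.2)(1.11)² + (28.8)(0.631)² = 44.98 kg·m²; I_f = 408.0 + 44.98 = 453.0 kg·m².
ω_f = I_p ω_i / I_f = (408.0)(36.5) / 453.0 = 32.88 rpm.
KE_i = ½(408.0)(3.822 rad/s)² = 2980 J; KE_f = ½(453.0)(3.443)² = 2684 J.
Fraction lost = 0.09930.

fraction ≈ 0.0993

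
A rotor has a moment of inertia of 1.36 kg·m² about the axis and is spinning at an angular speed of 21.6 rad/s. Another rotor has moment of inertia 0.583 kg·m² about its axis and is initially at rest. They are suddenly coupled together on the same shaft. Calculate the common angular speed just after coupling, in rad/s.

The coupling torques are internal; angular momentum about the shared axis is conserved.
Taking A's sense as positive: L = (1.360)(21.6) = 29.38 kg·m²·rad/s.
Combined I = 1.360 + 0.5830 = 1.943 kg·m².
ω_f = L / I = 29.38 / 1.943 = 15.12 rad/s.

|ω_f| ≈ 15.1 rad/s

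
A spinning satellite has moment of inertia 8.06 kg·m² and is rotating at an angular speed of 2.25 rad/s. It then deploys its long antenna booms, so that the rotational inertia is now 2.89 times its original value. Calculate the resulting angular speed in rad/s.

With no external torque about the axis, L is conserved: I₁ω₁ = I₂ω₂.
I₂ = 2.89 × 8.06 = 23.29 kg·m².
ω₂ = I₁ω₁ / I₂ = (8.060)(2.25 rad/s) / (23.29) = 0.7785 rad/s.

ω₂ ≈ 0.779 rad/s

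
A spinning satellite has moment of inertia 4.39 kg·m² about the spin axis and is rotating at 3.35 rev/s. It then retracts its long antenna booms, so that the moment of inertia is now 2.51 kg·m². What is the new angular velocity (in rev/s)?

ω₂ ≈ 5.86 rev/s

With no external torque about the axis, L is conserved: I₁ω₁ = I₂ω₂.
ω₂ = I₁ω₁ / I₂ = (4.390)(3.35 rev/s) / (2.510) = 5.859 rev/s.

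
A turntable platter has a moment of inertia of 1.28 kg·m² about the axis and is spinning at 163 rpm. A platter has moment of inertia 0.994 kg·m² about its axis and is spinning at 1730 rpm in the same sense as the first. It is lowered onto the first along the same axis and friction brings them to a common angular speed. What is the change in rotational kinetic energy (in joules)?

No external torque acts about the common axis, so total angular momentum is conserved.
Taking A's sense as positive: L = (1.280)(163) + (0.9940)(1730) = 1928 kg·m²·rpm.
Combined I = 1.280 + 0.9940 = 2.274 kg·m².
ω_f = L / I = 1928 / 2.274 = 848.0 rpm.
KE_i = ½ΣIω² = 16500 J; KE_f = ½(2.274)(88.80)² = 8965 J.

ΔKE ≈ -7530 J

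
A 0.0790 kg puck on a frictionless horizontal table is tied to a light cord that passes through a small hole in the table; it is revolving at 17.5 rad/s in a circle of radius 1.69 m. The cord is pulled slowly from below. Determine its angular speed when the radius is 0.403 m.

ω₂ ≈ 308 rad/s

No torque about the axis ⇒ m r₁² ω₁ = m r₂² ω₂.
ω₂ = ω₁ (r₁/r₂)² = (17.5)(1.69/0.403)² = 307.8 rad/s.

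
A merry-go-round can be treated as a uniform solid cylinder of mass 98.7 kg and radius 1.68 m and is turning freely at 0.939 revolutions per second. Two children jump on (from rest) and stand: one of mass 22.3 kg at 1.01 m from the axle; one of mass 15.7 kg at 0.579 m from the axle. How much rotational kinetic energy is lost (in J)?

No external torque acts about the axle; L_before = L_after.
I_p = ½(98.7)(1.68)² = 139.3 kg·m².
Added inertia Σmr² = (22.3)(1.01)² + (15.7)(0.579)² = 28.01 kg·m²; I_f = 139.3 + 28.01 = 167.3 kg·m².
ω_f = I_p ω_i / I_f = (139.3)(0.939) / 167.3 = 0.7818 rev/s.
KE_i = ½(139.3)(5.900 rad/s)² = 2424 J; KE_f = ½(167.3)(4.912)² = 2018 J.

energy lost ≈ 406 J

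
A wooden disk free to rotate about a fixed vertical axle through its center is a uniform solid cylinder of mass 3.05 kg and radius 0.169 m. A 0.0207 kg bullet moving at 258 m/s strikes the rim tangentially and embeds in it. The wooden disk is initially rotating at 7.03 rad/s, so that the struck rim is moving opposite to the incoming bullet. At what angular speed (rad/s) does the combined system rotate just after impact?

About the axle the impulsive forces during the collision are internal, so angular momentum about that axis is conserved.
I_p = ½(3.05)(0.169)² = 0.04356 kg·m². Taking the sense of the bullet's angular momentum as positive, L_{bullet} = m v R = (0.0207)(258)(0.169) = 0.9026 kg·m²/s.
L_i = −I_p ω_p + m v R = −(0.04356)(7.03) + 0.9026 = 0.5964 kg·m²/s.
After sticking, I_f = I_p + m R² = 0.04356 + (0.0207)(0.169)² = 0.04415 kg·m².
ω_f = L_i / I_f = 0.5964 / 0.04415 = 13.51 rad/s.

|ω_f| ≈ 13.5 rad/s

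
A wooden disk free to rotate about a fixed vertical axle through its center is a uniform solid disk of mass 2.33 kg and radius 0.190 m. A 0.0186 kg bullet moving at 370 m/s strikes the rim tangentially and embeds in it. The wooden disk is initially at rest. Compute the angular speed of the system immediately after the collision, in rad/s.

|ω_f| ≈ 30.6 rad/s

About the axle the impulsive forces during the collision are internal, so angular momentum about that axis is conserved.
I_p = ½(2.33)(0.190)² = 0.04206 kg·m². Taking the sense of the bullet's angular momentum as positive, L_{bullet} = m v R = (0.0186)(370)(0.190) = 1.308 kg·m²/s.
L_i = 0 + 1.308 = 1.308 kg·m²/s.
After sticking, I_f = I_p + m R² = 0.04206 + (0.0186)(0.190)² = 0.04273 kg·m².
ω_f = L_i / I_f = 1.308 / 0.04273 = 30.60 rad/s.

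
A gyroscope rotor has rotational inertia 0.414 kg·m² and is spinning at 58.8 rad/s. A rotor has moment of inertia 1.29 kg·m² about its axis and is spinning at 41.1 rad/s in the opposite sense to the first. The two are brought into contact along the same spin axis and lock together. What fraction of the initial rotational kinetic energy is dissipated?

fraction ≈ 0.866

The coupling torques are internal; angular momentum about the shared axis is conserved.
Taking A's sense as positive: L = (0.4140)(58.8) − (1.290)(41.1) = -28.68 kg·m²·rad/s.
Combined I = 0.4140 + 1.290 = 1.704 kg·m².
ω_f = L / I = -28.68 / 1.704 = -16.83 rad/s.
KE_i = ½ΣIω² = 1805 J; KE_f = ½(1.704)(16.83)² = 241.3 J.
Fraction dissipated = (KE_i − KE_f)/KE_i = 0.8663.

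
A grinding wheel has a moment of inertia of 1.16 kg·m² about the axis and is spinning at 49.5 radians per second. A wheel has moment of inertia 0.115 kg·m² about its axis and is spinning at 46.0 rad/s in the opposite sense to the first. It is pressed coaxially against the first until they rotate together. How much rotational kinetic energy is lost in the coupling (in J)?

The coupling torques are internal; angular momentum about the shared axis is conserved.
Taking A's sense as positive: L = (1.160)(49.5) − (0.1150)(46.0) = 52.13 kg·m²·rad/s.
Combined I = 1.160 + 0.1150 = 1.275 kg·m².
ω_f = L / I = 52.13 / 1.275 = 40.89 rad/s.
KE_i = ½ΣIω² = 1543 J; KE_f = ½(1.275)(40.89)² = 1066 J.

ΔKE lost ≈ 477 J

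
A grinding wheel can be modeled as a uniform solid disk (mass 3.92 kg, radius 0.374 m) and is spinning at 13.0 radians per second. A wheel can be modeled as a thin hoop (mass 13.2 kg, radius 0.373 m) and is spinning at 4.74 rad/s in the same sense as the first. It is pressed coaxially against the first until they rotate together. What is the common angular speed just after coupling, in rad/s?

|ω_f| ≈ 5.81 rad/s

The coupling torques are internal; angular momentum about the shared axis is conserved.
Moments of inertia: I_A = ½(3.92)(0.374)² = 0.2742 kg·m²; I_B = (13.2)(0.373)² = 1.837 kg·m².
Taking A's sense as positive: L = (0.2742)(13.0) + (1.837)(4.74) = 12.27 kg·m²·rad/s.
Combined I = 0.2742 + 1.837 = 2.111 kg·m².
ω_f = L / I = 12.27 / 2.111 = 5.813 rad/s.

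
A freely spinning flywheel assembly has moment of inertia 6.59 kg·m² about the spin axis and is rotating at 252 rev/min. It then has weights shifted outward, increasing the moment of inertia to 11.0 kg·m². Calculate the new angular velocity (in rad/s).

ω₂ ≈ 15.8 rad/s

With no external torque about the axis, L is conserved: I₁ω₁ = I₂ω₂.
ω₂ = I₁ω₁ / I₂ = (6.590)(252 rpm) / (11.00) = 151.0 rpm = 15.81 rad/s.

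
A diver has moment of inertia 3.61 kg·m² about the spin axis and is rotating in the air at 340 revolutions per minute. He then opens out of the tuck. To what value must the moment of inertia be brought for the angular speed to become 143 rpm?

Angular momentum about the spin axis is conserved since the torque about it is zero.
I₂ = I₁ω₁ / ω₂ = (3.61)(340) / (143) = 8.583 kg·m².

I₂ ≈ 8.58 kg·m²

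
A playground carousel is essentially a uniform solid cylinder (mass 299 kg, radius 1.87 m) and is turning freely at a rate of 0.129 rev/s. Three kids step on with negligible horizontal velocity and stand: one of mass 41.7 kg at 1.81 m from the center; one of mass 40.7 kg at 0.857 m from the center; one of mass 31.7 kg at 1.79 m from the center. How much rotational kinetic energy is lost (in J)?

energy lost ≈ 58.2 J

No external torque acts about the center; L_before = L_after.
I_p = ½(299)(1.87)² = 522.8 kg·m².
Added inertia Σmr² = (41.7)(1.81)² + (40.7)(0.857)² + (31.7)(1.79)² = 268.1 kg·m²; I_f = 522.8 + 268.1 = 790.9 kg·m².
ω_f = I_p ω_i / I_f = (522.8)(0.129) / 790.9 = 0.08527 rev/s.
KE_i = ½(522.8)(0.8105 rad/s)² = 171.7 J; KE_f = ½(790.9)(0.5358)² = 113.5 J.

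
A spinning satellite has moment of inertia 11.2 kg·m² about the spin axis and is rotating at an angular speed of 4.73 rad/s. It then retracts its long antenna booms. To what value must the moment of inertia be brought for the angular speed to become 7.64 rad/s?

I₂ ≈ 6.93 kg·m²

Angular momentum about the spin axis is conserved since the torque about it is zero.
I₂ = I₁ω₁ / ω₂ = (11.2)(4.73) / (7.64) = 6.934 kg·m².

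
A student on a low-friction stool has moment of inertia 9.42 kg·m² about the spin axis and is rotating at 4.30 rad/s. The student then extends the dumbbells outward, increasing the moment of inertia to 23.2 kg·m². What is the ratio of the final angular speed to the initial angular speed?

Angular momentum about the spin axis is conserved since the torque about it is zero.
ω₂/ω₁ = I₁/I₂ = 9.420 / 23.20 = 0.4060.

ω₂/ω₁ ≈ 0.406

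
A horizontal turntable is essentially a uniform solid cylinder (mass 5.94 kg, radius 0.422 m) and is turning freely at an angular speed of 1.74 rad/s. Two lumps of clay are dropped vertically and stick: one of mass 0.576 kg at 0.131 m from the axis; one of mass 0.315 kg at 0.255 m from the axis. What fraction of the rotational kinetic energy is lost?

No external torque acts about the axis; L_before = L_after.
I_p = ½(5.94)(0.422)² = 0.5289 kg·m².
Added inertia Σmr² = (0.576)(0.131)² + (0.315)(0.255)² = 0.03037 kg·m²; I_f = 0.5289 + 0.03037 = 0.5593 kg·m².
ω_f = I_p ω_i / I_f = (0.5289)(1.74) / 0.5593 = 1.646 rad/s.
KE_i = ½(0.5289)(1.740 rad/s)² = 0.8007 J; KE_f = ½(0.5593)(1.646)² = 0.7572 J.
Fraction lost = 0.05430.

fraction ≈ 0.0543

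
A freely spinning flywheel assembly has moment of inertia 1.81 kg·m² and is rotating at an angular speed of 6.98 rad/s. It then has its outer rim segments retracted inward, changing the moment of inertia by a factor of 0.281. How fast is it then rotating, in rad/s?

ω₂ ≈ 24.8 rad/s

Angular momentum about the spin axis is conserved since the torque about it is zero.
I₂ = 0.281 × 1.81 = 0.5086 kg·m².
ω₂ = I₁ω₁ / I₂ = (1.810)(6.98 rad/s) / (0.5086) = 24.84 rad/s.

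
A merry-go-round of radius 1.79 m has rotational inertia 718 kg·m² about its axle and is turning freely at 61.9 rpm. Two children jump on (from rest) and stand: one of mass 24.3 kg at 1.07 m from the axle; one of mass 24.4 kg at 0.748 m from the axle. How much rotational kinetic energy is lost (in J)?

The added mass arrives with no angular momentum about the axle, and any external torque about the axle is negligible, so the system's angular momentum is conserved.
Added inertia Σmr² = (24.3)(1.07)² + (24.4)(0.748)² = 41.47 kg·m²; I_f = 718.0 + 41.47 = 759.5 kg·m².
ω_f = I_p ω_i / I_f = (718.0)(61.9) / 759.5 = 58.52 rpm.
KE_i = ½(718.0)(6.482 rad/s)² = 15080 J; KE_f = ½(759.5)(6.128)² = 14260 J.

energy lost ≈ 824 J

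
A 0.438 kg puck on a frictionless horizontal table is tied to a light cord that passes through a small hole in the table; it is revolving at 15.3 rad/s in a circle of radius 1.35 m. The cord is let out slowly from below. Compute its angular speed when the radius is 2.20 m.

The constraining force is radial, so m r² ω about the center is conserved.
ω₂ = ω₁ (r₁/r₂)² = (15.3)(1.35/2.20)² = 5.761 rad/s.

ω₂ ≈ 5.76 rad/s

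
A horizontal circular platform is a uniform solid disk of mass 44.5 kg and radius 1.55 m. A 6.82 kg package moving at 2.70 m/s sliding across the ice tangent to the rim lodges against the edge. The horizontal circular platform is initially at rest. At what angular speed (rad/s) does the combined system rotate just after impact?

|ω_f| ≈ 0.409 rad/s

The axle reaction passes through the central axle and exerts no torque about it; angular momentum about the central axle is conserved through the impact.
I_p = ½(44.5)(1.55)² = 53.46 kg·m². Taking the sense of the package's angular momentum as positive, L_{package} = m v R = (6.82)(2.70)(1.55) = 28.54 kg·m²/s.
L_i = 0 + 28.54 = 28.54 kg·m²/s.
After sticking, I_f = I_p + m R² = 53.46 + (6.82)(1.55)² = 69.84 kg·m².
ω_f = L_i / I_f = 28.54 / 69.84 = 0.4087 rad/s.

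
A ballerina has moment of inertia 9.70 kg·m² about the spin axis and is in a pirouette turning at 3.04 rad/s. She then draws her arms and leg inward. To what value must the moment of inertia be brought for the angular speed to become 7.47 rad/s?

No external torque acts about the spin axis, so angular momentum is conserved.
I₂ = I₁ω₁ / ω₂ = (9.70)(3.04) / (7.47) = 3.948 kg·m².

I₂ ≈ 3.95 kg·m²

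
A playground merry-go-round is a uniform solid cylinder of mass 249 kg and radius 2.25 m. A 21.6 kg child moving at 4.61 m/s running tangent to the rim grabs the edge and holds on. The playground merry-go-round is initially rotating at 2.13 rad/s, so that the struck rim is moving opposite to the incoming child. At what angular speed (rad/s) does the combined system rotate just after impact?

|ω_f| ≈ 1.51 rad/s

The axle reaction passes through the axle and exerts no torque about it; angular momentum about the axle is conserved through the impact.
I_p = ½(249)(2.25)² = 630.3 kg·m². Taking the sense of the child's angular momentum as positive, L_{child} = m v R = (21.6)(4.61)(2.25) = 224.0 kg·m²/s.
L_i = −I_p ω_p + m v R = −(630.3)(2.13) + 224.0 = -1118 kg·m²/s.
After sticking, I_f = I_p + m R² = 630.3 + (21.6)(2.25)² = 739.6 kg·m².
ω_f = L_i / I_f = -1118 / 739.6 = -1.512 rad/s.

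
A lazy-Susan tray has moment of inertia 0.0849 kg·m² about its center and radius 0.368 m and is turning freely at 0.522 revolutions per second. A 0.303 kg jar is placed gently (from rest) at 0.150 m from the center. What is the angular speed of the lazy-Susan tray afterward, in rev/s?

The added mass arrives with no angular momentum about the center, and any external torque about the center is negligible, so the system's angular momentum is conserved.
Added inertia Σmr² = (0.303)(0.150)² = 0.006817 kg·m²; I_f = 0.08490 + 0.006817 = 0.09172 kg·m².
ω_f = I_p ω_i / I_f = (0.08490)(0.522) / 0.09172 = 0.4832 rev/s.

ω_f ≈ 0.483 rev/s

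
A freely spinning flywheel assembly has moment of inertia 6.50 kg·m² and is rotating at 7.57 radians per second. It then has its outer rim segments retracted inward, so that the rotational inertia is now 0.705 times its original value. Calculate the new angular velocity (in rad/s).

ω₂ ≈ 10.7 rad/s

Angular momentum about the spin axis is conserved since the torque about it is zero.
I₂ = 0.705 × 6.50 = 4.582 kg·m².
ω₂ = I₁ω₁ / I₂ = (6.500)(7.57 rad/s) / (4.582) = 10.74 rad/s.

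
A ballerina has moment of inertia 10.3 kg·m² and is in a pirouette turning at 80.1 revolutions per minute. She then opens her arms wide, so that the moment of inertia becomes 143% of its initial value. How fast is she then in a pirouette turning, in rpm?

ω₂ ≈ 56.0 rpm

Angular momentum about the spin axis is conserved since the torque about it is zero.
I₂ = 1.43 × 10.3 = 14.73 kg·m².
ω₂ = I₁ω₁ / I₂ = (10.30)(80.1 rpm) / (14.73) = 56.01 rpm.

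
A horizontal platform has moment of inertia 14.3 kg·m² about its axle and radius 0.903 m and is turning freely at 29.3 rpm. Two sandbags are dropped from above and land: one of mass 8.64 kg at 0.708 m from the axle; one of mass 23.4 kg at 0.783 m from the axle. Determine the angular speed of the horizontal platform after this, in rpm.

No external torque acts about the axle; L_before = L_after.
Added inertia Σmr² = (8.64)(0.708)² + (23.4)(0.783)² = 18.68 kg·m²; I_f = 14.30 + 18.68 = 32.98 kg·m².
ω_f = I_p ω_i / I_f = (14.30)(29.3) / 32.98 = 12.71 rpm.

ω_f ≈ 12.7 rpm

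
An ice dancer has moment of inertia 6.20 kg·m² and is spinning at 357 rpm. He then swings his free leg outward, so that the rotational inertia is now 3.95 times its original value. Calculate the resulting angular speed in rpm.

ω₂ ≈ 90.4 rpm

Angular momentum about the spin axis is conserved since the torque about it is zero.
I₂ = 3.95 × 6.20 = 24.49 kg·m².
ω₂ = I₁ω₁ / I₂ = (6.200)(357 rpm) / (24.49) = 90.38 rpm.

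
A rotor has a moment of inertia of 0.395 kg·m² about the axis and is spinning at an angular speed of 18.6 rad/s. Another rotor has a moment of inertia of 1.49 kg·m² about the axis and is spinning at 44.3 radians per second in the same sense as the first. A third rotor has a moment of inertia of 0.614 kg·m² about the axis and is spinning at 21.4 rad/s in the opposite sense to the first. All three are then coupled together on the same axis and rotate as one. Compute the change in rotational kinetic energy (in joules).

The coupling torques are internal; angular momentum about the shared axis is conserved.
Taking A's sense as positive: L = (0.3950)(18.6) + (1.490)(44.3) − (0.6140)(21.4) = 60.21 kg·m²·rad/s.
Combined I = 0.3950 + 1.490 + 0.6140 = 2.499 kg·m².
ω_f = L / I = 60.21 / 2.499 = 24.10 rad/s.
KE_i = ½ΣIω² = 1671 J; KE_f = ½(2.499)(24.10)² = 725.4 J.

ΔKE ≈ -946 J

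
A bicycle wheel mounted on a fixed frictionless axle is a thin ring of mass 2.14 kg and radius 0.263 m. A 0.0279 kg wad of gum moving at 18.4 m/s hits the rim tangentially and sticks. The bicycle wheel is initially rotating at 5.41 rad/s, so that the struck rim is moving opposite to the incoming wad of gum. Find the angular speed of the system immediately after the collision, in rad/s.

The axle reaction passes through the axle and exerts no torque about it; angular momentum about the axle is conserved through the impact.
I_p = (2.14)(0.263)² = 0.1480 kg·m². Taking the sense of the wad of gum's angular momentum as positive, L_{wad} = m v R = (0.0279)(18.4)(0.263) = 0.1350 kg·m²/s.
L_i = −I_p ω_p + m v R = −(0.1480)(5.41) + 0.1350 = -0.6658 kg·m²/s.
After sticking, I_f = I_p + m R² = 0.1480 + (0.0279)(0.263)² = 0.1500 kg·m².
ω_f = L_i / I_f = -0.6658 / 0.1500 = -4.440 rad/s.

|ω_f| ≈ 4.44 rad/s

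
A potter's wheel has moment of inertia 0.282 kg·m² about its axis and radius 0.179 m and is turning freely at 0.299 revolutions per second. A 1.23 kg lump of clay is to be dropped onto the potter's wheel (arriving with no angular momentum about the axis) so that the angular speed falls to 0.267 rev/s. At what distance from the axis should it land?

No external torque acts about the axis; L_before = L_after.
I_p ω_i = (I_p + m r²) ω_f ⇒ m r² = I_p(ω_i/ω_f − 1) = 0.2820(0.299/0.267 − 1) = 0.03380 kg·m².
r = √(0.03380/1.23) = 0.1658 m.

r ≈ 0.166 m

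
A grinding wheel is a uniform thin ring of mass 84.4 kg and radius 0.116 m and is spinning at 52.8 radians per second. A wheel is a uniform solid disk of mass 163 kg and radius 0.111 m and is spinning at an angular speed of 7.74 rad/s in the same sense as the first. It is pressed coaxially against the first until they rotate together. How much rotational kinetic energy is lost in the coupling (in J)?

ΔKE lost ≈ 541 J

The coupling torques are internal; angular momentum about the shared axis is conserved.
Moments of inertia: I_A = (84.4)(0.116)² = 1.136 kg·m²; I_B = ½(163)(0.111)² = 1.004 kg·m².
Taking A's sense as positive: L = (1.136)(52.8) + (1.004)(7.74) = 67.74 kg·m²·rad/s.
Combined I = 1.136 + 1.004 = 2.140 kg·m².
ω_f = L / I = 67.74 / 2.140 = 31.65 rad/s.
KE_i = ½ΣIω² = 1613 J; KE_f = ½(2.140)(31.65)² = 1072 J.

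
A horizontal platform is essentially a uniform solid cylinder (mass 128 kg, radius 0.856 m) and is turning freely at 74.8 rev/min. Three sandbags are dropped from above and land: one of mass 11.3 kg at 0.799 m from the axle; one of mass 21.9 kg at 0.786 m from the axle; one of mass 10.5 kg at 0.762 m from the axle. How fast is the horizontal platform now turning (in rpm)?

ω_f ≈ 47.6 rpm

The added mass arrives with no angular momentum about the axle, and any external torque about the axle is negligible, so the system's angular momentum is conserved.
I_p = ½(128)(0.856)² = 46.90 kg·m².
Added inertia Σmr² = (11.3)(0.799)² + (21.9)(0.786)² + (10.5)(0.762)² = 26.84 kg·m²; I_f = 46.90 + 26.84 = 73.74 kg·m².
ω_f = I_p ω_i / I_f = (46.90)(74.8) / 73.74 = 47.57 rpm.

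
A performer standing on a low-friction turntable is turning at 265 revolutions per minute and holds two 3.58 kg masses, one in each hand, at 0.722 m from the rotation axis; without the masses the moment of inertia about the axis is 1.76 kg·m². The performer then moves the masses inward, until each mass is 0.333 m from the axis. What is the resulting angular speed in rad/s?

ω₂ ≈ 59.7 rad/s

With no external torque about the axis, L is conserved: I₁ω₁ = I₂ω₂.
I₁ = 1.76 + 2(3.58)(0.722)² = 5.492 kg·m²; I₂ = 1.76 + 2(3.58)(0.333)² = 2.554 kg·m².
ω₂ = I₁ω₁ / I₂ = (5.492)(265 rpm) / (2.554) = 569.9 rpm = 59.68 rad/s.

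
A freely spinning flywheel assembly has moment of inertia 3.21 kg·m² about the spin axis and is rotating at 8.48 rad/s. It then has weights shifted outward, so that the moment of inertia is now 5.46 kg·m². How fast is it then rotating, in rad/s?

Angular momentum about the spin axis is conserved since the torque about it is zero.
ω₂ = I₁ω₁ / I₂ = (3.210)(8.48 rad/s) / (5.460) = 4.985 rad/s.

ω₂ ≈ 4.99 rad/s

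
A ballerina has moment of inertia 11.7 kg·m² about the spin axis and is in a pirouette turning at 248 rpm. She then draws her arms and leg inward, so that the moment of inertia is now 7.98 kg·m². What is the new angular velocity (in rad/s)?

Angular momentum about the spin axis is conserved since the torque about it is zero.
ω₂ = I₁ω₁ / I₂ = (11.70)(248 rpm) / (7.980) = 363.6 rpm = 38.08 rad/s.

ω₂ ≈ 38.1 rad/s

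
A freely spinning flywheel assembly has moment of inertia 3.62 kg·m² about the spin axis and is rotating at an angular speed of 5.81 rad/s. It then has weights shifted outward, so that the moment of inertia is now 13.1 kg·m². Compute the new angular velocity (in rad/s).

Angular momentum about the spin axis is conserved since the torque about it is zero.
ω₂ = I₁ω₁ / I₂ = (3.620)(5.81 rad/s) / (13.10) = 1.606 rad/s.

ω₂ ≈ 1.61 rad/s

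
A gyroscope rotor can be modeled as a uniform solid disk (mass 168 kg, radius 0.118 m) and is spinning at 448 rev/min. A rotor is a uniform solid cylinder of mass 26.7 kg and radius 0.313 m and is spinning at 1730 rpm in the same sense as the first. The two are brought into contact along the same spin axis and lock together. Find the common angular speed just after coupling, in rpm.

The coupling torques are internal; angular momentum about the shared axis is conserved.
Moments of inertia: I_A = ½(168)(0.118)² = 1.170 kg·m²; I_B = ½(26.7)(0.313)² = 1.308 kg·m².
Taking A's sense as positive: L = (1.170)(448) + (1.308)(1730) = 2787 kg·m²·rpm.
Combined I = 1.170 + 1.308 = 2.478 kg·m².
ω_f = L / I = 2787 / 2.478 = 1125 rpm.

|ω_f| ≈ 1120 rpm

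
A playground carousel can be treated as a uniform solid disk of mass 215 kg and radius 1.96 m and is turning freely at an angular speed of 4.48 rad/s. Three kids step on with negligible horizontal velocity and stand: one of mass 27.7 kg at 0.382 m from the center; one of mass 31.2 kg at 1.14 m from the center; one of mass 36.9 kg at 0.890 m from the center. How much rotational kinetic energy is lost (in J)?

energy lost ≈ 628 J

The added mass arrives with no angular momentum about the center, and any external torque about the center is negligible, so the system's angular momentum is conserved.
I_p = ½(215)(1.96)² = 413.0 kg·m².
Added inertia Σmr² = (27.7)(0.382)² + (31.2)(1.14)² + (36.9)(0.890)² = 73.82 kg·m²; I_f = 413.0 + 73.82 = 486.8 kg·m².
ω_f = I_p ω_i / I_f = (413.0)(4.48) / 486.8 = 3.801 rad/s.
KE_i = ½(413.0)(4.480 rad/s)² = 4144 J; KE_f = ½(486.8)(3.801)² = 3516 J.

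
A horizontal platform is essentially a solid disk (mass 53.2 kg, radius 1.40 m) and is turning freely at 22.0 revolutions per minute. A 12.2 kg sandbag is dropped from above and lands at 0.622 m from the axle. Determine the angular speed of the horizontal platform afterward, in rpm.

The added mass arrives with no angular momentum about the axle, and any external torque about the axle is negligible, so the system's angular momentum is conserved.
I_p = ½(53.2)(1.40)² = 52.14 kg·m².
Added inertia Σmr² = (12.2)(0.622)² = 4.720 kg·m²; I_f = 52.14 + 4.720 = 56.86 kg·m².
ω_f = I_p ω_i / I_f = (52.14)(22.0) / 56.86 = 20.17 rpm.

ω_f ≈ 20.2 rpm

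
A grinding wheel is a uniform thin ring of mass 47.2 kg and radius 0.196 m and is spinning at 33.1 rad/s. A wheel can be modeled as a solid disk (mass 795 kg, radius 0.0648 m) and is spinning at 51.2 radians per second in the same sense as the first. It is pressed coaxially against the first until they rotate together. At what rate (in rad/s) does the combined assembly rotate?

The coupling torques are internal; angular momentum about the shared axis is conserved.
Moments of inertia: I_A = (47.2)(0.196)² = 1.813 kg·m²; I_B = ½(795)(0.0648)² = 1.669 kg·m².
Taking A's sense as positive: L = (1.813)(33.1) + (1.669)(51.2) = 145.5 kg·m²·rad/s.
Combined I = 1.813 + 1.669 = 3.482 kg·m².
ω_f = L / I = 145.5 / 3.482 = 41.78 rad/s.

|ω_f| ≈ 41.8 rad/s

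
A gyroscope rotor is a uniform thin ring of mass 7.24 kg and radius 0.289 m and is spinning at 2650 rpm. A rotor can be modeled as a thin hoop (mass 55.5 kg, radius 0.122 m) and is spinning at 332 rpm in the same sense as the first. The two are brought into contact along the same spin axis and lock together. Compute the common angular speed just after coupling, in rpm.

|ω_f| ≈ 1310 rpm

The coupling torques are internal; angular momentum about the shared axis is conserved.
Moments of inertia: I_A = (7.24)(0.289)² = 0.6047 kg·m²; I_B = (55.5)(0.122)² = 0.8261 kg·m².
Taking A's sense as positive: L = (0.6047)(2650) + (0.8261)(332) = 1877 kg·m²·rpm.
Combined I = 0.6047 + 0.8261 = 1.431 kg·m².
ω_f = L / I = 1877 / 1.431 = 1312 rpm.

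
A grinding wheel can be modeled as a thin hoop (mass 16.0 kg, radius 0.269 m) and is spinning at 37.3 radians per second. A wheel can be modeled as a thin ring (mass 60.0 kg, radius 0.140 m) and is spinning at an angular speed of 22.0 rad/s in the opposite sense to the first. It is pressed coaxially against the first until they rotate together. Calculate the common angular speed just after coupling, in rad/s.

|ω_f| ≈ 7.42 rad/s

No external torque acts about the common axis, so total angular momentum is conserved.
Moments of inertia: I_A = (16.0)(0.269)² = 1.158 kg·m²; I_B = (60.0)(0.140)² = 1.176 kg·m².
Taking A's sense as positive: L = (1.158)(37.3) − (1.176)(22.0) = 17.31 kg·m²·rad/s.
Combined I = 1.158 + 1.176 = 2.334 kg·m².
ω_f = L / I = 17.31 / 2.334 = 7.418 rad/s.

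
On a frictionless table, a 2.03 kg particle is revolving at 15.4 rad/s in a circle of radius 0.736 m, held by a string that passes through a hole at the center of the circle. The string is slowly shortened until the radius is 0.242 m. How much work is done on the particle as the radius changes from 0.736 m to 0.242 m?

W ≈ 1080 J

The constraining force is radial, so m r² ω about the center is conserved.
ω₂ = ω₁ (r₁/r₂)² = (15.4)(0.736/0.242)² = 142.4 rad/s.
W = ΔKE = ½m(v₂² − v₁²) = 1076 J.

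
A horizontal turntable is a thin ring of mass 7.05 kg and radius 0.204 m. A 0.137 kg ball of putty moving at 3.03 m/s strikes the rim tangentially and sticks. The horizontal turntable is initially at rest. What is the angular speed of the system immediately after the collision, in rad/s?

The axle reaction passes through the axle and exerts no torque about it; angular momentum about the axle is conserved through the impact.
I_p = (7.05)(0.204)² = 0.2934 kg·m². Taking the sense of the ball of putty's angular momentum as positive, L_{ball} = m v R = (0.137)(3.03)(0.204) = 0.08468 kg·m²/s.
L_i = 0 + 0.08468 = 0.08468 kg·m²/s.
After sticking, I_f = I_p + m R² = 0.2934 + (0.137)(0.204)² = 0.2991 kg·m².
ω_f = L_i / I_f = 0.08468 / 0.2991 = 0.2831 rad/s.

|ω_f| ≈ 0.283 rad/s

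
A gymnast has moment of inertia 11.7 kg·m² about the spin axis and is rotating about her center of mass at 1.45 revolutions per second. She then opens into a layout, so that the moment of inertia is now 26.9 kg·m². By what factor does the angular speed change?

ω₂/ω₁ ≈ 0.435

With no external torque about the axis, L is conserved: I₁ω₁ = I₂ω₂.
ω₂/ω₁ = I₁/I₂ = 11.70 / 26.90 = 0.4349.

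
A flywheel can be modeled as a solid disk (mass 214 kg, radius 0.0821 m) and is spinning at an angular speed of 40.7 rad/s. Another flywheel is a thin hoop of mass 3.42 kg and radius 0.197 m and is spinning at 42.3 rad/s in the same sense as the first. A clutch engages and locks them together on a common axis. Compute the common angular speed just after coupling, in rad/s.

|ω_f| ≈ 40.9 rad/s

The coupling torques are internal; angular momentum about the shared axis is conserved.
Moments of inertia: I_A = ½(214)(0.0821)² = 0.7212 kg·m²; I_B = (3.42)(0.197)² = 0.1327 kg·m².
Taking A's sense as positive: L = (0.7212)(40.7) + (0.1327)(42.3) = 34.97 kg·m²·rad/s.
Combined I = 0.7212 + 0.1327 = 0.8540 kg·m².
ω_f = L / I = 34.97 / 0.8540 = 40.95 rad/s.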